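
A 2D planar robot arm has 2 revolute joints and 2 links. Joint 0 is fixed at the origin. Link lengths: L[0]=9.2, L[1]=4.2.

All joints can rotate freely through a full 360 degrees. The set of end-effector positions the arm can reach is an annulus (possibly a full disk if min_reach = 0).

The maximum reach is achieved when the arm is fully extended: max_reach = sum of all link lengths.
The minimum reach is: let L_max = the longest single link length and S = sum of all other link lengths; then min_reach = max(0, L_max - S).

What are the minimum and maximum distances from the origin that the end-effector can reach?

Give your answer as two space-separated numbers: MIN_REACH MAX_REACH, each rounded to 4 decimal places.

Answer: 5.0000 13.4000

Derivation:
Link lengths: [9.2, 4.2]
max_reach = 9.2 + 4.2 = 13.4
L_max = max([9.2, 4.2]) = 9.2
S (sum of others) = 13.4 - 9.2 = 4.2
min_reach = max(0, 9.2 - 4.2) = max(0, 5) = 5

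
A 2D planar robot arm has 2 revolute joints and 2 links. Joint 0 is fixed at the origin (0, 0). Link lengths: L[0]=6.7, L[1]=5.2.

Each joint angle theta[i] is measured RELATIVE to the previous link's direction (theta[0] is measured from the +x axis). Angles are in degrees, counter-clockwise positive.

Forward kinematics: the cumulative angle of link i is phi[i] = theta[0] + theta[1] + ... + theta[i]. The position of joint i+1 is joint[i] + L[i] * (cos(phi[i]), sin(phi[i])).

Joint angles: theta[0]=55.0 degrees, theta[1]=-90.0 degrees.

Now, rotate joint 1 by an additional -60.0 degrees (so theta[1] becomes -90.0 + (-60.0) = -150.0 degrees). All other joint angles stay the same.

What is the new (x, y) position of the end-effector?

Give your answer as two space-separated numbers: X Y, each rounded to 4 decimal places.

Answer: 3.3898 0.3081

Derivation:
joint[0] = (0.0000, 0.0000)  (base)
link 0: phi[0] = 55 = 55 deg
  cos(55 deg) = 0.5736, sin(55 deg) = 0.8192
  joint[1] = (0.0000, 0.0000) + 6.7 * (0.5736, 0.8192) = (0.0000 + 3.8430, 0.0000 + 5.4883) = (3.8430, 5.4883)
link 1: phi[1] = 55 + -150 = -95 deg
  cos(-95 deg) = -0.0872, sin(-95 deg) = -0.9962
  joint[2] = (3.8430, 5.4883) + 5.2 * (-0.0872, -0.9962) = (3.8430 + -0.4532, 5.4883 + -5.1802) = (3.3898, 0.3081)
End effector: (3.3898, 0.3081)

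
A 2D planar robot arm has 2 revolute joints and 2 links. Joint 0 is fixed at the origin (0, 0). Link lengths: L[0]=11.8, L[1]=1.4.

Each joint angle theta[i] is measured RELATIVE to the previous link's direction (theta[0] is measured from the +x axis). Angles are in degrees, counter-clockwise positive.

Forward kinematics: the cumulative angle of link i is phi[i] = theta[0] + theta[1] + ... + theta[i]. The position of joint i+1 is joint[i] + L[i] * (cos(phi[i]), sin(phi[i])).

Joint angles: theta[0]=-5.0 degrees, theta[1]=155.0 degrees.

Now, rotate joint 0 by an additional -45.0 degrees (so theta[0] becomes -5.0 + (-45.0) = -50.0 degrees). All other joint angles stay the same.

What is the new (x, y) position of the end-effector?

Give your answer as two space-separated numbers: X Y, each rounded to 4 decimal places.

joint[0] = (0.0000, 0.0000)  (base)
link 0: phi[0] = -50 = -50 deg
  cos(-50 deg) = 0.6428, sin(-50 deg) = -0.7660
  joint[1] = (0.0000, 0.0000) + 11.8 * (0.6428, -0.7660) = (0.0000 + 7.5849, 0.0000 + -9.0393) = (7.5849, -9.0393)
link 1: phi[1] = -50 + 155 = 105 deg
  cos(105 deg) = -0.2588, sin(105 deg) = 0.9659
  joint[2] = (7.5849, -9.0393) + 1.4 * (-0.2588, 0.9659) = (7.5849 + -0.3623, -9.0393 + 1.3523) = (7.2225, -7.6870)
End effector: (7.2225, -7.6870)

Answer: 7.2225 -7.6870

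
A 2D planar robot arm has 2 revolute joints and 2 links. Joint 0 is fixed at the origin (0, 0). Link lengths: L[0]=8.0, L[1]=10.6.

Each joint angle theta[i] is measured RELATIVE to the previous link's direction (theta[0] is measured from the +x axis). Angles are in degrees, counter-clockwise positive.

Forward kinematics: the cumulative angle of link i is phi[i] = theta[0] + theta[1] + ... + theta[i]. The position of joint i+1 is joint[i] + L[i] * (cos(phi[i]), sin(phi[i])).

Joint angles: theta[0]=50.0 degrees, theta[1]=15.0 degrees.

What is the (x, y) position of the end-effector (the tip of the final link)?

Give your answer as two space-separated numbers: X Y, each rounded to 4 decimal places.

joint[0] = (0.0000, 0.0000)  (base)
link 0: phi[0] = 50 = 50 deg
  cos(50 deg) = 0.6428, sin(50 deg) = 0.7660
  joint[1] = (0.0000, 0.0000) + 8 * (0.6428, 0.7660) = (0.0000 + 5.1423, 0.0000 + 6.1284) = (5.1423, 6.1284)
link 1: phi[1] = 50 + 15 = 65 deg
  cos(65 deg) = 0.4226, sin(65 deg) = 0.9063
  joint[2] = (5.1423, 6.1284) + 10.6 * (0.4226, 0.9063) = (5.1423 + 4.4798, 6.1284 + 9.6069) = (9.6221, 15.7352)
End effector: (9.6221, 15.7352)

Answer: 9.6221 15.7352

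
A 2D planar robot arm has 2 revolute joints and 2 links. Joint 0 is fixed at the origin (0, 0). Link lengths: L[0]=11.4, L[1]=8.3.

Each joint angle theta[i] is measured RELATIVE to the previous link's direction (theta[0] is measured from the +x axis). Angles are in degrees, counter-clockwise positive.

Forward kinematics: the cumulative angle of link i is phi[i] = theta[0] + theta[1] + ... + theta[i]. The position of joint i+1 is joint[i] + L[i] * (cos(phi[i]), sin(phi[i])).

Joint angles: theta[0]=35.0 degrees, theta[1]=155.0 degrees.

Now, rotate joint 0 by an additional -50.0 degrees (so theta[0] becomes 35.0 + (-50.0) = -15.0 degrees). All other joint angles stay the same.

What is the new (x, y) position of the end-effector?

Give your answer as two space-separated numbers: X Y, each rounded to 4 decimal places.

Answer: 4.6534 2.3846

Derivation:
joint[0] = (0.0000, 0.0000)  (base)
link 0: phi[0] = -15 = -15 deg
  cos(-15 deg) = 0.9659, sin(-15 deg) = -0.2588
  joint[1] = (0.0000, 0.0000) + 11.4 * (0.9659, -0.2588) = (0.0000 + 11.0116, 0.0000 + -2.9505) = (11.0116, -2.9505)
link 1: phi[1] = -15 + 155 = 140 deg
  cos(140 deg) = -0.7660, sin(140 deg) = 0.6428
  joint[2] = (11.0116, -2.9505) + 8.3 * (-0.7660, 0.6428) = (11.0116 + -6.3582, -2.9505 + 5.3351) = (4.6534, 2.3846)
End effector: (4.6534, 2.3846)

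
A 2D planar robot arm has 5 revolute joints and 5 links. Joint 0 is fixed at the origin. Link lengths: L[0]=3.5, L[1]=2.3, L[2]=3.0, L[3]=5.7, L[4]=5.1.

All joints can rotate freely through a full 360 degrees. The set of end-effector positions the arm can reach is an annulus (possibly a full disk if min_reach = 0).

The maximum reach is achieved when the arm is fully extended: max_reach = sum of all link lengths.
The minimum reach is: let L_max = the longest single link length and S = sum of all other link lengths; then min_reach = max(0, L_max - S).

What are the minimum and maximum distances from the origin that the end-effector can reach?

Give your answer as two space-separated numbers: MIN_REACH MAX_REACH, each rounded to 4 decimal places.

Answer: 0.0000 19.6000

Derivation:
Link lengths: [3.5, 2.3, 3.0, 5.7, 5.1]
max_reach = 3.5 + 2.3 + 3 + 5.7 + 5.1 = 19.6
L_max = max([3.5, 2.3, 3.0, 5.7, 5.1]) = 5.7
S (sum of others) = 19.6 - 5.7 = 13.9
min_reach = max(0, 5.7 - 13.9) = max(0, -8.2) = 0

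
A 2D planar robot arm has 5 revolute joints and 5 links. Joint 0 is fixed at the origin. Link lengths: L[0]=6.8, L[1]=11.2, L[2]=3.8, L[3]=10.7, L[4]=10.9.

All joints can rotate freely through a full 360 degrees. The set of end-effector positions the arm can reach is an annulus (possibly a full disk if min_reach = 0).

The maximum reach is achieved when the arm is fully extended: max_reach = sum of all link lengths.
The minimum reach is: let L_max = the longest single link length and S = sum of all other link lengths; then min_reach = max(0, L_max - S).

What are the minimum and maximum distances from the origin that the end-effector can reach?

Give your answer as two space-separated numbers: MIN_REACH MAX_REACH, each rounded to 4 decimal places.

Link lengths: [6.8, 11.2, 3.8, 10.7, 10.9]
max_reach = 6.8 + 11.2 + 3.8 + 10.7 + 10.9 = 43.4
L_max = max([6.8, 11.2, 3.8, 10.7, 10.9]) = 11.2
S (sum of others) = 43.4 - 11.2 = 32.2
min_reach = max(0, 11.2 - 32.2) = max(0, -21) = 0

Answer: 0.0000 43.4000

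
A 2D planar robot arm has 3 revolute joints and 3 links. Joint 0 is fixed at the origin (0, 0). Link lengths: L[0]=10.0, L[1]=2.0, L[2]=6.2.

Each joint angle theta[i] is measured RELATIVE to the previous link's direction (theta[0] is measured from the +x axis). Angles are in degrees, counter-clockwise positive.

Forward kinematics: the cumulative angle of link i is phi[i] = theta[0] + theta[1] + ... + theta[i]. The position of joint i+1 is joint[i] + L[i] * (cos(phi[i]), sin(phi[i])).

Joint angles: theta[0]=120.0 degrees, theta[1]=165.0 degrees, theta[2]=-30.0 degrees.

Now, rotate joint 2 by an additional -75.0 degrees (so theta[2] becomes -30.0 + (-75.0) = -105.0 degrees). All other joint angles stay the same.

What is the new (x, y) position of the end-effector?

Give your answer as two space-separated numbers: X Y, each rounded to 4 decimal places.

Answer: -10.6824 6.7284

Derivation:
joint[0] = (0.0000, 0.0000)  (base)
link 0: phi[0] = 120 = 120 deg
  cos(120 deg) = -0.5000, sin(120 deg) = 0.8660
  joint[1] = (0.0000, 0.0000) + 10 * (-0.5000, 0.8660) = (0.0000 + -5.0000, 0.0000 + 8.6603) = (-5.0000, 8.6603)
link 1: phi[1] = 120 + 165 = 285 deg
  cos(285 deg) = 0.2588, sin(285 deg) = -0.9659
  joint[2] = (-5.0000, 8.6603) + 2 * (0.2588, -0.9659) = (-5.0000 + 0.5176, 8.6603 + -1.9319) = (-4.4824, 6.7284)
link 2: phi[2] = 120 + 165 + -105 = 180 deg
  cos(180 deg) = -1.0000, sin(180 deg) = 0.0000
  joint[3] = (-4.4824, 6.7284) + 6.2 * (-1.0000, 0.0000) = (-4.4824 + -6.2000, 6.7284 + 0.0000) = (-10.6824, 6.7284)
End effector: (-10.6824, 6.7284)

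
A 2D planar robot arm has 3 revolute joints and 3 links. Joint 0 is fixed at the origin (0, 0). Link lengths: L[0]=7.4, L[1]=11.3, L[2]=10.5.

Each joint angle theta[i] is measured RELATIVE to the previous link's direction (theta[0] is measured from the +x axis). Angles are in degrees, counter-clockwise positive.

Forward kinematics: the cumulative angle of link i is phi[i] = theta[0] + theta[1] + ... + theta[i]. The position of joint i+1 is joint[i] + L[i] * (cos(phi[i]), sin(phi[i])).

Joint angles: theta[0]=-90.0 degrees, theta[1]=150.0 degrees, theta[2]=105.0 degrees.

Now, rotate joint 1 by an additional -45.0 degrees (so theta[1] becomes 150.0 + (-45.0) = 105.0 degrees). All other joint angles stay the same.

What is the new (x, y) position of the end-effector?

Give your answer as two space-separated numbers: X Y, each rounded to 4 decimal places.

joint[0] = (0.0000, 0.0000)  (base)
link 0: phi[0] = -90 = -90 deg
  cos(-90 deg) = 0.0000, sin(-90 deg) = -1.0000
  joint[1] = (0.0000, 0.0000) + 7.4 * (0.0000, -1.0000) = (0.0000 + 0.0000, 0.0000 + -7.4000) = (0.0000, -7.4000)
link 1: phi[1] = -90 + 105 = 15 deg
  cos(15 deg) = 0.9659, sin(15 deg) = 0.2588
  joint[2] = (0.0000, -7.4000) + 11.3 * (0.9659, 0.2588) = (0.0000 + 10.9150, -7.4000 + 2.9247) = (10.9150, -4.4753)
link 2: phi[2] = -90 + 105 + 105 = 120 deg
  cos(120 deg) = -0.5000, sin(120 deg) = 0.8660
  joint[3] = (10.9150, -4.4753) + 10.5 * (-0.5000, 0.8660) = (10.9150 + -5.2500, -4.4753 + 9.0933) = (5.6650, 4.6179)
End effector: (5.6650, 4.6179)

Answer: 5.6650 4.6179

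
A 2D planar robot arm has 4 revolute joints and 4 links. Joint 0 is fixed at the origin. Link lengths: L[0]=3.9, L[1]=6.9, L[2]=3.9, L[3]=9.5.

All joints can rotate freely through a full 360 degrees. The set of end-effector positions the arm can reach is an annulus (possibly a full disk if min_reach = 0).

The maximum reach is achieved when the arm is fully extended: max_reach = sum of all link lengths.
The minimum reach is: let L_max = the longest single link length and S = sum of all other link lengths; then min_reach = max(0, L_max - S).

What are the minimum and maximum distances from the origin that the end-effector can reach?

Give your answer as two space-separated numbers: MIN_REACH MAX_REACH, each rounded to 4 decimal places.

Link lengths: [3.9, 6.9, 3.9, 9.5]
max_reach = 3.9 + 6.9 + 3.9 + 9.5 = 24.2
L_max = max([3.9, 6.9, 3.9, 9.5]) = 9.5
S (sum of others) = 24.2 - 9.5 = 14.7
min_reach = max(0, 9.5 - 14.7) = max(0, -5.2) = 0

Answer: 0.0000 24.2000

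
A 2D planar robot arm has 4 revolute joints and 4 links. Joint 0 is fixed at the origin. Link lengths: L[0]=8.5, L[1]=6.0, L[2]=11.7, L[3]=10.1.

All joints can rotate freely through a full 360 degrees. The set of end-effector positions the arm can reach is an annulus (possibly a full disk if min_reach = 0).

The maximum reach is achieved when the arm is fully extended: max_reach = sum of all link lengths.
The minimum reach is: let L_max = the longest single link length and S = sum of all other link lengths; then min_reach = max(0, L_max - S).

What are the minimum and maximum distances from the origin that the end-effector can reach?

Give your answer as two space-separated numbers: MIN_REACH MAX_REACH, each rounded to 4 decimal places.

Answer: 0.0000 36.3000

Derivation:
Link lengths: [8.5, 6.0, 11.7, 10.1]
max_reach = 8.5 + 6 + 11.7 + 10.1 = 36.3
L_max = max([8.5, 6.0, 11.7, 10.1]) = 11.7
S (sum of others) = 36.3 - 11.7 = 24.6
min_reach = max(0, 11.7 - 24.6) = max(0, -12.9) = 0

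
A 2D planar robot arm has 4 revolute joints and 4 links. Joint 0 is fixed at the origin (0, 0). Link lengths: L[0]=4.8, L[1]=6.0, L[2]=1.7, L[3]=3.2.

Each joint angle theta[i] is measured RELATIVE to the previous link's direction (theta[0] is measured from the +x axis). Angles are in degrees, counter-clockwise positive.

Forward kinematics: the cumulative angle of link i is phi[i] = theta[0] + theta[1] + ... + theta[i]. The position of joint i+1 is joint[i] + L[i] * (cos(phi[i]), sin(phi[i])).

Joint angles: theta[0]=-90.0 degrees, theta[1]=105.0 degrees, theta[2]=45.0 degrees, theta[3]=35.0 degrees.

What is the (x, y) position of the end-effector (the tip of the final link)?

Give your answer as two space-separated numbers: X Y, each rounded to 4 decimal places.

Answer: 6.3667 1.4130

Derivation:
joint[0] = (0.0000, 0.0000)  (base)
link 0: phi[0] = -90 = -90 deg
  cos(-90 deg) = 0.0000, sin(-90 deg) = -1.0000
  joint[1] = (0.0000, 0.0000) + 4.8 * (0.0000, -1.0000) = (0.0000 + 0.0000, 0.0000 + -4.8000) = (0.0000, -4.8000)
link 1: phi[1] = -90 + 105 = 15 deg
  cos(15 deg) = 0.9659, sin(15 deg) = 0.2588
  joint[2] = (0.0000, -4.8000) + 6 * (0.9659, 0.2588) = (0.0000 + 5.7956, -4.8000 + 1.5529) = (5.7956, -3.2471)
link 2: phi[2] = -90 + 105 + 45 = 60 deg
  cos(60 deg) = 0.5000, sin(60 deg) = 0.8660
  joint[3] = (5.7956, -3.2471) + 1.7 * (0.5000, 0.8660) = (5.7956 + 0.8500, -3.2471 + 1.4722) = (6.6456, -1.7748)
link 3: phi[3] = -90 + 105 + 45 + 35 = 95 deg
  cos(95 deg) = -0.0872, sin(95 deg) = 0.9962
  joint[4] = (6.6456, -1.7748) + 3.2 * (-0.0872, 0.9962) = (6.6456 + -0.2789, -1.7748 + 3.1878) = (6.3667, 1.4130)
End effector: (6.3667, 1.4130)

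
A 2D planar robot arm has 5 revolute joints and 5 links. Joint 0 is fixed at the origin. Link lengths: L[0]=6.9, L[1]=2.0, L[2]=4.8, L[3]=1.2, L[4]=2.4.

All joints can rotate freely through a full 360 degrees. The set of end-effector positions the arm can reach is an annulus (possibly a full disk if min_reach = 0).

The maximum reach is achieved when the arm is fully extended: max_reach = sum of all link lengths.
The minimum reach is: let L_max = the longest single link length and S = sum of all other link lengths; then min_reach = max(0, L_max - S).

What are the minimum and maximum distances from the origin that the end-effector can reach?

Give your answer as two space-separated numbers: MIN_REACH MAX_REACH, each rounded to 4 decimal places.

Answer: 0.0000 17.3000

Derivation:
Link lengths: [6.9, 2.0, 4.8, 1.2, 2.4]
max_reach = 6.9 + 2 + 4.8 + 1.2 + 2.4 = 17.3
L_max = max([6.9, 2.0, 4.8, 1.2, 2.4]) = 6.9
S (sum of others) = 17.3 - 6.9 = 10.4
min_reach = max(0, 6.9 - 10.4) = max(0, -3.5) = 0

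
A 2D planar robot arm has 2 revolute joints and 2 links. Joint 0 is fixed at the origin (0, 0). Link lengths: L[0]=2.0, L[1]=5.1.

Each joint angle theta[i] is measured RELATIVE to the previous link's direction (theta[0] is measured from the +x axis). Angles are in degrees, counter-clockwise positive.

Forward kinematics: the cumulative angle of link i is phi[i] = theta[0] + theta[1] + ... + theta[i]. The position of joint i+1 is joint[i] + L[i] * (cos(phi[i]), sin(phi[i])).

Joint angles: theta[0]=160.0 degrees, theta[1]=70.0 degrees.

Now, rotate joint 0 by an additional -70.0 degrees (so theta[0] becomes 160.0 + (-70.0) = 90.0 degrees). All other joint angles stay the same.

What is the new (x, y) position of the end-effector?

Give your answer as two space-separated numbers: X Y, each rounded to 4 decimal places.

joint[0] = (0.0000, 0.0000)  (base)
link 0: phi[0] = 90 = 90 deg
  cos(90 deg) = 0.0000, sin(90 deg) = 1.0000
  joint[1] = (0.0000, 0.0000) + 2 * (0.0000, 1.0000) = (0.0000 + 0.0000, 0.0000 + 2.0000) = (0.0000, 2.0000)
link 1: phi[1] = 90 + 70 = 160 deg
  cos(160 deg) = -0.9397, sin(160 deg) = 0.3420
  joint[2] = (0.0000, 2.0000) + 5.1 * (-0.9397, 0.3420) = (0.0000 + -4.7924, 2.0000 + 1.7443) = (-4.7924, 3.7443)
End effector: (-4.7924, 3.7443)

Answer: -4.7924 3.7443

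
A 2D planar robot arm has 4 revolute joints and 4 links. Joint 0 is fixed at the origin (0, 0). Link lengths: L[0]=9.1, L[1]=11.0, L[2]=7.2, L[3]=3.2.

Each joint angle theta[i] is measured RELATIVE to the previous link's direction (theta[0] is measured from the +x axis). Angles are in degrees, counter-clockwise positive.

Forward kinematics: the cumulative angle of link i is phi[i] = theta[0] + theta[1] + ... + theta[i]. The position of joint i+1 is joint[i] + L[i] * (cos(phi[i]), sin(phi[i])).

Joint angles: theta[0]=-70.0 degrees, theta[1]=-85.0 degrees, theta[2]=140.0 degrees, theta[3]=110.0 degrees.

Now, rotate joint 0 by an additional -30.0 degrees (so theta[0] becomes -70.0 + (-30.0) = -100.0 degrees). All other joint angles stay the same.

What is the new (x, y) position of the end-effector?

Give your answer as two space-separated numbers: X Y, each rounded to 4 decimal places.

Answer: -6.0948 -10.1940

Derivation:
joint[0] = (0.0000, 0.0000)  (base)
link 0: phi[0] = -100 = -100 deg
  cos(-100 deg) = -0.1736, sin(-100 deg) = -0.9848
  joint[1] = (0.0000, 0.0000) + 9.1 * (-0.1736, -0.9848) = (0.0000 + -1.5802, 0.0000 + -8.9618) = (-1.5802, -8.9618)
link 1: phi[1] = -100 + -85 = -185 deg
  cos(-185 deg) = -0.9962, sin(-185 deg) = 0.0872
  joint[2] = (-1.5802, -8.9618) + 11 * (-0.9962, 0.0872) = (-1.5802 + -10.9581, -8.9618 + 0.9587) = (-12.5383, -8.0030)
link 2: phi[2] = -100 + -85 + 140 = -45 deg
  cos(-45 deg) = 0.7071, sin(-45 deg) = -0.7071
  joint[3] = (-12.5383, -8.0030) + 7.2 * (0.7071, -0.7071) = (-12.5383 + 5.0912, -8.0030 + -5.0912) = (-7.4472, -13.0942)
link 3: phi[3] = -100 + -85 + 140 + 110 = 65 deg
  cos(65 deg) = 0.4226, sin(65 deg) = 0.9063
  joint[4] = (-7.4472, -13.0942) + 3.2 * (0.4226, 0.9063) = (-7.4472 + 1.3524, -13.0942 + 2.9002) = (-6.0948, -10.1940)
End effector: (-6.0948, -10.1940)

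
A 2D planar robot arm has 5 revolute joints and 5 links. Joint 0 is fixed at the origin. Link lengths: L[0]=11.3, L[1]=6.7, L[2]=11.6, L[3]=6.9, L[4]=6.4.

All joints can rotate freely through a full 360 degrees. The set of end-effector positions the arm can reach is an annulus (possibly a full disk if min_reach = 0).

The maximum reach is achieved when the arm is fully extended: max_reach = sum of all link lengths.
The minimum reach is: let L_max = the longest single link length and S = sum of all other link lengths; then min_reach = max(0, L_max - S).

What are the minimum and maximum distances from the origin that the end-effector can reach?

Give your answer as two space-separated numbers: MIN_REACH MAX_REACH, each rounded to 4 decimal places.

Link lengths: [11.3, 6.7, 11.6, 6.9, 6.4]
max_reach = 11.3 + 6.7 + 11.6 + 6.9 + 6.4 = 42.9
L_max = max([11.3, 6.7, 11.6, 6.9, 6.4]) = 11.6
S (sum of others) = 42.9 - 11.6 = 31.3
min_reach = max(0, 11.6 - 31.3) = max(0, -19.7) = 0

Answer: 0.0000 42.9000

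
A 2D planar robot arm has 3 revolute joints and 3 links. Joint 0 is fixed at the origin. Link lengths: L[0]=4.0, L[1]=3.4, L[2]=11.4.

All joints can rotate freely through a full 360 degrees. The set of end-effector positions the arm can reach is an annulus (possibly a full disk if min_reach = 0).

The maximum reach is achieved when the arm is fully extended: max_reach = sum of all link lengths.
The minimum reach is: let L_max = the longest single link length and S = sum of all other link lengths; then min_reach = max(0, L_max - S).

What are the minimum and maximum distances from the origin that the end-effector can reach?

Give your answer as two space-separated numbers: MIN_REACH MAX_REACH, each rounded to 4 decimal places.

Link lengths: [4.0, 3.4, 11.4]
max_reach = 4 + 3.4 + 11.4 = 18.8
L_max = max([4.0, 3.4, 11.4]) = 11.4
S (sum of others) = 18.8 - 11.4 = 7.4
min_reach = max(0, 11.4 - 7.4) = max(0, 4) = 4

Answer: 4.0000 18.8000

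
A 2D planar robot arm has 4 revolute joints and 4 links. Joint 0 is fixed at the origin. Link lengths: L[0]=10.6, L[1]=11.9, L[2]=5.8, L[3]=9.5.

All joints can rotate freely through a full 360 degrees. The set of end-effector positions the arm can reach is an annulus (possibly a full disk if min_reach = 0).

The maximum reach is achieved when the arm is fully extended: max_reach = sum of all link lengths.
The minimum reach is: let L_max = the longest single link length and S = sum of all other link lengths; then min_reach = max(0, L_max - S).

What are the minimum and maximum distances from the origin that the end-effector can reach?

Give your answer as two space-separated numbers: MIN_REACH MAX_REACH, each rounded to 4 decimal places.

Answer: 0.0000 37.8000

Derivation:
Link lengths: [10.6, 11.9, 5.8, 9.5]
max_reach = 10.6 + 11.9 + 5.8 + 9.5 = 37.8
L_max = max([10.6, 11.9, 5.8, 9.5]) = 11.9
S (sum of others) = 37.8 - 11.9 = 25.9
min_reach = max(0, 11.9 - 25.9) = max(0, -14) = 0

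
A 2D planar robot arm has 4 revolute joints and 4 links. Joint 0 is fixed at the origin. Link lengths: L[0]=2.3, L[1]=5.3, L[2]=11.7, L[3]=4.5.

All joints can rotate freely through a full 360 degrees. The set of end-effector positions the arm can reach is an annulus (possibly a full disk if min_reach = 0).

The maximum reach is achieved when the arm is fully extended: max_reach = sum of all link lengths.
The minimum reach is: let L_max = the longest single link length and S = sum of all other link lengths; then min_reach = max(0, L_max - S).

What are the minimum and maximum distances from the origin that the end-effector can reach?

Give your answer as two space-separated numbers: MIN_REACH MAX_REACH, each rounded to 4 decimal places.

Link lengths: [2.3, 5.3, 11.7, 4.5]
max_reach = 2.3 + 5.3 + 11.7 + 4.5 = 23.8
L_max = max([2.3, 5.3, 11.7, 4.5]) = 11.7
S (sum of others) = 23.8 - 11.7 = 12.1
min_reach = max(0, 11.7 - 12.1) = max(0, -0.4) = 0

Answer: 0.0000 23.8000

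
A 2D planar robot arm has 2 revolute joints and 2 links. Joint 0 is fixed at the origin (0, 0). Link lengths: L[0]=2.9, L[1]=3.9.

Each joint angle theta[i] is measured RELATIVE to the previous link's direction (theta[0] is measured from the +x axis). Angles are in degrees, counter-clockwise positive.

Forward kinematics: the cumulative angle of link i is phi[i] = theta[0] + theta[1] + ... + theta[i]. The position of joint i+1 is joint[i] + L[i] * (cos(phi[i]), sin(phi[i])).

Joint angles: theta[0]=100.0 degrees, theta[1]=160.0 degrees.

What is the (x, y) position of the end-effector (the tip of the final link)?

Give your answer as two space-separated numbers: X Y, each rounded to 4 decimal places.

joint[0] = (0.0000, 0.0000)  (base)
link 0: phi[0] = 100 = 100 deg
  cos(100 deg) = -0.1736, sin(100 deg) = 0.9848
  joint[1] = (0.0000, 0.0000) + 2.9 * (-0.1736, 0.9848) = (0.0000 + -0.5036, 0.0000 + 2.8559) = (-0.5036, 2.8559)
link 1: phi[1] = 100 + 160 = 260 deg
  cos(260 deg) = -0.1736, sin(260 deg) = -0.9848
  joint[2] = (-0.5036, 2.8559) + 3.9 * (-0.1736, -0.9848) = (-0.5036 + -0.6772, 2.8559 + -3.8408) = (-1.1808, -0.9848)
End effector: (-1.1808, -0.9848)

Answer: -1.1808 -0.9848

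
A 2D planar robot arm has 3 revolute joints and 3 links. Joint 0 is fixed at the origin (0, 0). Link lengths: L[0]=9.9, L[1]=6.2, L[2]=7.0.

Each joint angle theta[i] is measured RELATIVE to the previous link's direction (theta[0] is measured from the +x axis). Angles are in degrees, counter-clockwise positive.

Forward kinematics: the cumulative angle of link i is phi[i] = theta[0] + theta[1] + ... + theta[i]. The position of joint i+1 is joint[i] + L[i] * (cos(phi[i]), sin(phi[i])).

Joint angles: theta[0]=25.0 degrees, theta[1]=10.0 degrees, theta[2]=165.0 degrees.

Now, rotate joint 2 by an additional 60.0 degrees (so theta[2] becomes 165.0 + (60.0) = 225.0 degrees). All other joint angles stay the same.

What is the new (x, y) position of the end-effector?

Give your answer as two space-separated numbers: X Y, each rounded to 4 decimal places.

Answer: 12.8357 0.8464

Derivation:
joint[0] = (0.0000, 0.0000)  (base)
link 0: phi[0] = 25 = 25 deg
  cos(25 deg) = 0.9063, sin(25 deg) = 0.4226
  joint[1] = (0.0000, 0.0000) + 9.9 * (0.9063, 0.4226) = (0.0000 + 8.9724, 0.0000 + 4.1839) = (8.9724, 4.1839)
link 1: phi[1] = 25 + 10 = 35 deg
  cos(35 deg) = 0.8192, sin(35 deg) = 0.5736
  joint[2] = (8.9724, 4.1839) + 6.2 * (0.8192, 0.5736) = (8.9724 + 5.0787, 4.1839 + 3.5562) = (14.0512, 7.7401)
link 2: phi[2] = 25 + 10 + 225 = 260 deg
  cos(260 deg) = -0.1736, sin(260 deg) = -0.9848
  joint[3] = (14.0512, 7.7401) + 7 * (-0.1736, -0.9848) = (14.0512 + -1.2155, 7.7401 + -6.8937) = (12.8357, 0.8464)
End effector: (12.8357, 0.8464)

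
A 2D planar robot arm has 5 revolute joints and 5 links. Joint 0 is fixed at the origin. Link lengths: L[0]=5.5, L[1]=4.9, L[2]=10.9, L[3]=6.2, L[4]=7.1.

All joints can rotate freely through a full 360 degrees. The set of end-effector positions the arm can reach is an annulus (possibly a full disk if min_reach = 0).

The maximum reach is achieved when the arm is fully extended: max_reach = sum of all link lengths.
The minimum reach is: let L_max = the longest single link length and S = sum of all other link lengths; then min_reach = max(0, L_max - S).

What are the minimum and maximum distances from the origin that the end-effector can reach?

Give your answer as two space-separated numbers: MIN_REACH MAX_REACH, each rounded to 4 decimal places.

Link lengths: [5.5, 4.9, 10.9, 6.2, 7.1]
max_reach = 5.5 + 4.9 + 10.9 + 6.2 + 7.1 = 34.6
L_max = max([5.5, 4.9, 10.9, 6.2, 7.1]) = 10.9
S (sum of others) = 34.6 - 10.9 = 23.7
min_reach = max(0, 10.9 - 23.7) = max(0, -12.8) = 0

Answer: 0.0000 34.6000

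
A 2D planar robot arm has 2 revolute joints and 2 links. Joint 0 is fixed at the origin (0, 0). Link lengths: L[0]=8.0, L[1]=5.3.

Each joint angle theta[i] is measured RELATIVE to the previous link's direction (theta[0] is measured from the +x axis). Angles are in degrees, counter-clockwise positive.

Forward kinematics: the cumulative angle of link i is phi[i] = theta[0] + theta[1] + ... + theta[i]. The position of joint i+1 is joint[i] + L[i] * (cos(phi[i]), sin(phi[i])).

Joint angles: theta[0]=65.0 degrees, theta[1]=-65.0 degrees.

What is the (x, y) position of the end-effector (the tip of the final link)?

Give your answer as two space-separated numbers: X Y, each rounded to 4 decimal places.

joint[0] = (0.0000, 0.0000)  (base)
link 0: phi[0] = 65 = 65 deg
  cos(65 deg) = 0.4226, sin(65 deg) = 0.9063
  joint[1] = (0.0000, 0.0000) + 8 * (0.4226, 0.9063) = (0.0000 + 3.3809, 0.0000 + 7.2505) = (3.3809, 7.2505)
link 1: phi[1] = 65 + -65 = 0 deg
  cos(0 deg) = 1.0000, sin(0 deg) = 0.0000
  joint[2] = (3.3809, 7.2505) + 5.3 * (1.0000, 0.0000) = (3.3809 + 5.3000, 7.2505 + 0.0000) = (8.6809, 7.2505)
End effector: (8.6809, 7.2505)

Answer: 8.6809 7.2505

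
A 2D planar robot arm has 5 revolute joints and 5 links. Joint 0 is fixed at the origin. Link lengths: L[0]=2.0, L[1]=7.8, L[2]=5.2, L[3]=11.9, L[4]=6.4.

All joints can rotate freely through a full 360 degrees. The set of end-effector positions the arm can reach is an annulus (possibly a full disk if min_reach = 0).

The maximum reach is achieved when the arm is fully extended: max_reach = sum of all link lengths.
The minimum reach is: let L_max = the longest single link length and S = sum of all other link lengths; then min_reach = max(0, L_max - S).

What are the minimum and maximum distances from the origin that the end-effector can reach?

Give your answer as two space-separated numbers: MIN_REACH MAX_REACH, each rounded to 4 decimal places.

Answer: 0.0000 33.3000

Derivation:
Link lengths: [2.0, 7.8, 5.2, 11.9, 6.4]
max_reach = 2 + 7.8 + 5.2 + 11.9 + 6.4 = 33.3
L_max = max([2.0, 7.8, 5.2, 11.9, 6.4]) = 11.9
S (sum of others) = 33.3 - 11.9 = 21.4
min_reach = max(0, 11.9 - 21.4) = max(0, -9.5) = 0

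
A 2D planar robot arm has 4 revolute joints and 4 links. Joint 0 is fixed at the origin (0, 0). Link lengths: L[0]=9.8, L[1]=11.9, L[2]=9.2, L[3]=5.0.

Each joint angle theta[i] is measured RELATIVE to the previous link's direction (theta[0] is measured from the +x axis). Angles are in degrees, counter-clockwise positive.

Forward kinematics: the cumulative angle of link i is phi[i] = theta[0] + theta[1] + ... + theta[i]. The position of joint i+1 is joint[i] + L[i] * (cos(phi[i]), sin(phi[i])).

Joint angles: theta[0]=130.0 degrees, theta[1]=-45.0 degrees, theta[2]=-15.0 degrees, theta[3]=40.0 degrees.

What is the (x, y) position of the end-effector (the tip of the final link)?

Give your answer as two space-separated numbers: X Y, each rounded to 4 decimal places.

joint[0] = (0.0000, 0.0000)  (base)
link 0: phi[0] = 130 = 130 deg
  cos(130 deg) = -0.6428, sin(130 deg) = 0.7660
  joint[1] = (0.0000, 0.0000) + 9.8 * (-0.6428, 0.7660) = (0.0000 + -6.2993, 0.0000 + 7.5072) = (-6.2993, 7.5072)
link 1: phi[1] = 130 + -45 = 85 deg
  cos(85 deg) = 0.0872, sin(85 deg) = 0.9962
  joint[2] = (-6.2993, 7.5072) + 11.9 * (0.0872, 0.9962) = (-6.2993 + 1.0372, 7.5072 + 11.8547) = (-5.2622, 19.3620)
link 2: phi[2] = 130 + -45 + -15 = 70 deg
  cos(70 deg) = 0.3420, sin(70 deg) = 0.9397
  joint[3] = (-5.2622, 19.3620) + 9.2 * (0.3420, 0.9397) = (-5.2622 + 3.1466, 19.3620 + 8.6452) = (-2.1156, 28.0071)
link 3: phi[3] = 130 + -45 + -15 + 40 = 110 deg
  cos(110 deg) = -0.3420, sin(110 deg) = 0.9397
  joint[4] = (-2.1156, 28.0071) + 5 * (-0.3420, 0.9397) = (-2.1156 + -1.7101, 28.0071 + 4.6985) = (-3.8257, 32.7056)
End effector: (-3.8257, 32.7056)

Answer: -3.8257 32.7056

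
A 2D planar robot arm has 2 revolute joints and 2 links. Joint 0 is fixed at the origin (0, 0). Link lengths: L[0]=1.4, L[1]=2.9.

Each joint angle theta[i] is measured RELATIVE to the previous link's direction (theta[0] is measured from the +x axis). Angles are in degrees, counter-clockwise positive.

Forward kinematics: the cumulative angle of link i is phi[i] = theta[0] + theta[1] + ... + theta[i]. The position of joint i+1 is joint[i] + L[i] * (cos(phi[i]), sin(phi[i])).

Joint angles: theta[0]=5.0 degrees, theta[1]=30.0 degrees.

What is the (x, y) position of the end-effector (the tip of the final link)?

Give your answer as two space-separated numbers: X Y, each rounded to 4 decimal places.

joint[0] = (0.0000, 0.0000)  (base)
link 0: phi[0] = 5 = 5 deg
  cos(5 deg) = 0.9962, sin(5 deg) = 0.0872
  joint[1] = (0.0000, 0.0000) + 1.4 * (0.9962, 0.0872) = (0.0000 + 1.3947, 0.0000 + 0.1220) = (1.3947, 0.1220)
link 1: phi[1] = 5 + 30 = 35 deg
  cos(35 deg) = 0.8192, sin(35 deg) = 0.5736
  joint[2] = (1.3947, 0.1220) + 2.9 * (0.8192, 0.5736) = (1.3947 + 2.3755, 0.1220 + 1.6634) = (3.7702, 1.7854)
End effector: (3.7702, 1.7854)

Answer: 3.7702 1.7854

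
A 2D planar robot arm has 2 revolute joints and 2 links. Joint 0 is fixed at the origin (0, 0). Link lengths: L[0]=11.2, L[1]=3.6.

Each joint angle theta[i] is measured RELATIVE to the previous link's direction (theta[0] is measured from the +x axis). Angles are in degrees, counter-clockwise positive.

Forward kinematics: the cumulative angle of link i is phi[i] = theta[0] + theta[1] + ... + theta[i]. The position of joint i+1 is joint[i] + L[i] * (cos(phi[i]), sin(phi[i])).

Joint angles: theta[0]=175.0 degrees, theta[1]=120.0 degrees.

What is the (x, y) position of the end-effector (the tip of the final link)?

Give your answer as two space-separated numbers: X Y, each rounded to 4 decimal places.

joint[0] = (0.0000, 0.0000)  (base)
link 0: phi[0] = 175 = 175 deg
  cos(175 deg) = -0.9962, sin(175 deg) = 0.0872
  joint[1] = (0.0000, 0.0000) + 11.2 * (-0.9962, 0.0872) = (0.0000 + -11.1574, 0.0000 + 0.9761) = (-11.1574, 0.9761)
link 1: phi[1] = 175 + 120 = 295 deg
  cos(295 deg) = 0.4226, sin(295 deg) = -0.9063
  joint[2] = (-11.1574, 0.9761) + 3.6 * (0.4226, -0.9063) = (-11.1574 + 1.5214, 0.9761 + -3.2627) = (-9.6360, -2.2866)
End effector: (-9.6360, -2.2866)

Answer: -9.6360 -2.2866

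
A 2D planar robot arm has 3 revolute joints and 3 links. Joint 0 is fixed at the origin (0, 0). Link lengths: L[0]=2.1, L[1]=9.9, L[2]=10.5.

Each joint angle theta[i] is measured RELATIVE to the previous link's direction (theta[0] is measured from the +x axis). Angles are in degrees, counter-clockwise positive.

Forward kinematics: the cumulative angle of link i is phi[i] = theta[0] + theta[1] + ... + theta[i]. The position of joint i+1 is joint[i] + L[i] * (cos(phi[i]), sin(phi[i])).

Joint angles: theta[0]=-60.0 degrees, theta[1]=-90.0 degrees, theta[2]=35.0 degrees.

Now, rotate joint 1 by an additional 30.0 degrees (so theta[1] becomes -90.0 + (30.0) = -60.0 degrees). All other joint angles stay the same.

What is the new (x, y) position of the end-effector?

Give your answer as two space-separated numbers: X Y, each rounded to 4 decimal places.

Answer: -2.9849 -20.8523

Derivation:
joint[0] = (0.0000, 0.0000)  (base)
link 0: phi[0] = -60 = -60 deg
  cos(-60 deg) = 0.5000, sin(-60 deg) = -0.8660
  joint[1] = (0.0000, 0.0000) + 2.1 * (0.5000, -0.8660) = (0.0000 + 1.0500, 0.0000 + -1.8187) = (1.0500, -1.8187)
link 1: phi[1] = -60 + -60 = -120 deg
  cos(-120 deg) = -0.5000, sin(-120 deg) = -0.8660
  joint[2] = (1.0500, -1.8187) + 9.9 * (-0.5000, -0.8660) = (1.0500 + -4.9500, -1.8187 + -8.5737) = (-3.9000, -10.3923)
link 2: phi[2] = -60 + -60 + 35 = -85 deg
  cos(-85 deg) = 0.0872, sin(-85 deg) = -0.9962
  joint[3] = (-3.9000, -10.3923) + 10.5 * (0.0872, -0.9962) = (-3.9000 + 0.9151, -10.3923 + -10.4600) = (-2.9849, -20.8523)
End effector: (-2.9849, -20.8523)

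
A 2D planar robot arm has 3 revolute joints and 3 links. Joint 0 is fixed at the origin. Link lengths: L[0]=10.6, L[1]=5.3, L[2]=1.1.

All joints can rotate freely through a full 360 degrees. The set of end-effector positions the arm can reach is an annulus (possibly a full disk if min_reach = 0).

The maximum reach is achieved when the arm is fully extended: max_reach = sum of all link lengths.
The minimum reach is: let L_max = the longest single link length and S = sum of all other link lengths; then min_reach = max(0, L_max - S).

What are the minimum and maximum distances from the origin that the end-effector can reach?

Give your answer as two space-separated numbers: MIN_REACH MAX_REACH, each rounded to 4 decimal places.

Link lengths: [10.6, 5.3, 1.1]
max_reach = 10.6 + 5.3 + 1.1 = 17
L_max = max([10.6, 5.3, 1.1]) = 10.6
S (sum of others) = 17 - 10.6 = 6.4
min_reach = max(0, 10.6 - 6.4) = max(0, 4.2) = 4.2

Answer: 4.2000 17.0000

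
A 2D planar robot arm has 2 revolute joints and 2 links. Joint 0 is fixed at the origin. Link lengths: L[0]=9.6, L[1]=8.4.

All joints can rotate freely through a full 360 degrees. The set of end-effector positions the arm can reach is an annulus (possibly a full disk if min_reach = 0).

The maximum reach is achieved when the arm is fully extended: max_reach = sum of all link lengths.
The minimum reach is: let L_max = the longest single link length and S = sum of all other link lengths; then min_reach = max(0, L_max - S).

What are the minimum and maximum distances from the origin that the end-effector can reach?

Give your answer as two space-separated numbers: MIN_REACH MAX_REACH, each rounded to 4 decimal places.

Link lengths: [9.6, 8.4]
max_reach = 9.6 + 8.4 = 18
L_max = max([9.6, 8.4]) = 9.6
S (sum of others) = 18 - 9.6 = 8.4
min_reach = max(0, 9.6 - 8.4) = max(0, 1.2) = 1.2

Answer: 1.2000 18.0000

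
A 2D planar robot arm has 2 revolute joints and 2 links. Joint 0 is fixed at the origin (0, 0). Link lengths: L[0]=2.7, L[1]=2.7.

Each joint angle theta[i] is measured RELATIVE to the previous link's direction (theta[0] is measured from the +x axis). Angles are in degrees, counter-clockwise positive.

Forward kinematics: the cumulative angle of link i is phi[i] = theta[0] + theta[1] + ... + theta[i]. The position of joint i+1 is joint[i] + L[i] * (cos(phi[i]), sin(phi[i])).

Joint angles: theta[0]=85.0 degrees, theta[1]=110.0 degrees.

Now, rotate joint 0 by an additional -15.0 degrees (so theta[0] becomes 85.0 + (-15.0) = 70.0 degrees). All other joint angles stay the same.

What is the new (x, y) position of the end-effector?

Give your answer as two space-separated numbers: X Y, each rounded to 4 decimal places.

Answer: -1.7765 2.5372

Derivation:
joint[0] = (0.0000, 0.0000)  (base)
link 0: phi[0] = 70 = 70 deg
  cos(70 deg) = 0.3420, sin(70 deg) = 0.9397
  joint[1] = (0.0000, 0.0000) + 2.7 * (0.3420, 0.9397) = (0.0000 + 0.9235, 0.0000 + 2.5372) = (0.9235, 2.5372)
link 1: phi[1] = 70 + 110 = 180 deg
  cos(180 deg) = -1.0000, sin(180 deg) = 0.0000
  joint[2] = (0.9235, 2.5372) + 2.7 * (-1.0000, 0.0000) = (0.9235 + -2.7000, 2.5372 + 0.0000) = (-1.7765, 2.5372)
End effector: (-1.7765, 2.5372)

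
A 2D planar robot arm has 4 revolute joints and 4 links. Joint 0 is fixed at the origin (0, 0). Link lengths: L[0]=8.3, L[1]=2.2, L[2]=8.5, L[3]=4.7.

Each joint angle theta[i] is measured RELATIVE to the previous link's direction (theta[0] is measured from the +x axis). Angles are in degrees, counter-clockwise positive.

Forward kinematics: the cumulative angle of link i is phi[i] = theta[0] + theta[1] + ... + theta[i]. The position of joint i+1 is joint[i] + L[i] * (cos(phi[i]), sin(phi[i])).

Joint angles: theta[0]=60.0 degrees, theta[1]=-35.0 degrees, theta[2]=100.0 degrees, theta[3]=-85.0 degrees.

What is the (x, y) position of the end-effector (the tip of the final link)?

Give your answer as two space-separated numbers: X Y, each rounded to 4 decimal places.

joint[0] = (0.0000, 0.0000)  (base)
link 0: phi[0] = 60 = 60 deg
  cos(60 deg) = 0.5000, sin(60 deg) = 0.8660
  joint[1] = (0.0000, 0.0000) + 8.3 * (0.5000, 0.8660) = (0.0000 + 4.1500, 0.0000 + 7.1880) = (4.1500, 7.1880)
link 1: phi[1] = 60 + -35 = 25 deg
  cos(25 deg) = 0.9063, sin(25 deg) = 0.4226
  joint[2] = (4.1500, 7.1880) + 2.2 * (0.9063, 0.4226) = (4.1500 + 1.9939, 7.1880 + 0.9298) = (6.1439, 8.1178)
link 2: phi[2] = 60 + -35 + 100 = 125 deg
  cos(125 deg) = -0.5736, sin(125 deg) = 0.8192
  joint[3] = (6.1439, 8.1178) + 8.5 * (-0.5736, 0.8192) = (6.1439 + -4.8754, 8.1178 + 6.9628) = (1.2685, 15.0806)
link 3: phi[3] = 60 + -35 + 100 + -85 = 40 deg
  cos(40 deg) = 0.7660, sin(40 deg) = 0.6428
  joint[4] = (1.2685, 15.0806) + 4.7 * (0.7660, 0.6428) = (1.2685 + 3.6004, 15.0806 + 3.0211) = (4.8689, 18.1017)
End effector: (4.8689, 18.1017)

Answer: 4.8689 18.1017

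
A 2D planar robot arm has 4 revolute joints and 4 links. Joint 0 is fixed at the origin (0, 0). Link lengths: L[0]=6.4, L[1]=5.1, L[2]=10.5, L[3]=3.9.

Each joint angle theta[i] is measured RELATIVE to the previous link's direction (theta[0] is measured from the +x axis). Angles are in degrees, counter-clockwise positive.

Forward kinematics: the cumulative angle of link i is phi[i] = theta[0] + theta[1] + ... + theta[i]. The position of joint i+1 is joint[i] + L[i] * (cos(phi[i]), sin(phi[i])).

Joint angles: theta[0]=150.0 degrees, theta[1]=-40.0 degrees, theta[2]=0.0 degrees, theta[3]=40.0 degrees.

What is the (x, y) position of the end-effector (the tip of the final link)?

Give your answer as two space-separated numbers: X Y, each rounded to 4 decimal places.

joint[0] = (0.0000, 0.0000)  (base)
link 0: phi[0] = 150 = 150 deg
  cos(150 deg) = -0.8660, sin(150 deg) = 0.5000
  joint[1] = (0.0000, 0.0000) + 6.4 * (-0.8660, 0.5000) = (0.0000 + -5.5426, 0.0000 + 3.2000) = (-5.5426, 3.2000)
link 1: phi[1] = 150 + -40 = 110 deg
  cos(110 deg) = -0.3420, sin(110 deg) = 0.9397
  joint[2] = (-5.5426, 3.2000) + 5.1 * (-0.3420, 0.9397) = (-5.5426 + -1.7443, 3.2000 + 4.7924) = (-7.2869, 7.9924)
link 2: phi[2] = 150 + -40 + 0 = 110 deg
  cos(110 deg) = -0.3420, sin(110 deg) = 0.9397
  joint[3] = (-7.2869, 7.9924) + 10.5 * (-0.3420, 0.9397) = (-7.2869 + -3.5912, 7.9924 + 9.8668) = (-10.8781, 17.8592)
link 3: phi[3] = 150 + -40 + 0 + 40 = 150 deg
  cos(150 deg) = -0.8660, sin(150 deg) = 0.5000
  joint[4] = (-10.8781, 17.8592) + 3.9 * (-0.8660, 0.5000) = (-10.8781 + -3.3775, 17.8592 + 1.9500) = (-14.2556, 19.8092)
End effector: (-14.2556, 19.8092)

Answer: -14.2556 19.8092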